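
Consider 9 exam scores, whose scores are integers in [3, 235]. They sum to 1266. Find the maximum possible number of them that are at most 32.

4

Each value at 32 or below falls at least 235 − 32 = 203 short of the ceiling 235.
The ceiling total is 9 × 235 = 2115, and we need 1266, so at most ⌊(2115 − 1266)/203⌋ = 4 can be that low.
k = 4 is achieved by 4 values at 32 and 5 at 235, total 1303; lower one of the 235's by 37 (still > 32) to reach 1266.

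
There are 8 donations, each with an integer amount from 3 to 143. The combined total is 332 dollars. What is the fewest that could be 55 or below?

Each value above 55 is at least 56, contributing at least 56 − 3 = 53 above the floor 3.
The sum exceeds the floor total 24 by 308, so at most ⌊308/53⌋ = 5 exceed 55, and at least 3 are ≤ 55.
Exactly 3 works: 3 values at 3 and 5 at 56 total 289; raise one of the low values by 43 (still ≤ 55) to hit 332.

3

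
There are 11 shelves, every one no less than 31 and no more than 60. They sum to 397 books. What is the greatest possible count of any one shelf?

60

To make one shelf as large as possible, make the other 10 as small as possible.
The other 10 contribute at least 10 × 31 = 310, leaving at most 397 − 310 = 87.
But each shelf is capped at 60, so the maximum is 60.
Achievable: one at 60 and the other 10 totalling 337, which fits since 10 × 31 ≤ 337 ≤ 10 × 60.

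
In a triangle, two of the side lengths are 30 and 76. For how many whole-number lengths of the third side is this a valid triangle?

59

The triangle inequality gives |30 − 76| < c < 30 + 76, i.e. 46 < c < 106.
So c can be any integer from 47 to 105: 59 values.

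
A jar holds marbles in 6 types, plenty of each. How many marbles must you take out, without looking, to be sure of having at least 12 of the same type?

67

In the worst case you draw 11 of each of the 6 types: 6 × 11 = 66.
One more forces 12 of some type, so 66 + 1 = 67.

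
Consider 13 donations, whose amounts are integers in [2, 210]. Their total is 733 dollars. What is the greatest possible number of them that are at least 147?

4

If k of the values are ≥ 147, the total is ≥ 147k + 2(13 − k).
Setting 147k + 2(13 − k) ≤ 733 gives 145k ≤ 707, so k ≤ 4.
k = 4 is achieved by 4 values at 147 and 9 at 2, total 606; add 127 to one value (staying below 147) to reach 733.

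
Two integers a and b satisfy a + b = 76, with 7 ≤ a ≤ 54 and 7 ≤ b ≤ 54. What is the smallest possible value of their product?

1188

ab = a(76 − a) is concave in a, so over [22, 54] it is minimized at an endpoint.
The extreme feasible split is a = 22, b = 54, giving ab = 1188.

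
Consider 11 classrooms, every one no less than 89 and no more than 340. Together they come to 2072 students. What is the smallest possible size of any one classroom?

89

Minimizing one value means maximizing the remaining 10.
The other 10 can take up 10 × 340 = 3400 ≥ 2072 − 89, so one classroom can sit at its floor of 89.
Achievable: one at 89 and the other 10 totalling 1983, which fits since 10 × 89 ≤ 1983 ≤ 10 × 340.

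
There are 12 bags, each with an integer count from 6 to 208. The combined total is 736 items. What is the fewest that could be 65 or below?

1

Each value above 65 is at least 66, contributing at least 66 − 6 = 60 above the floor 6.
The sum exceeds the floor total 72 by 664, so at most ⌊664/60⌋ = 11 exceed 65, and at least 1 are ≤ 65.
Exactly 1 works: 1 value at 6 and 11 at 66 total 732; raise one of the low values by 4 (still ≤ 65) to hit 736.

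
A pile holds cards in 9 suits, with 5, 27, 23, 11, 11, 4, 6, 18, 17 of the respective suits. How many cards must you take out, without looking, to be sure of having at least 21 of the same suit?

In the worst case you take as many as possible of each suit without reaching 21: 5 + 20 + 20 + 11 + 11 + 4 + 6 + 18 + 17 = 112.
The next one must give 21 of some suit, so 112 + 1 = 113.

113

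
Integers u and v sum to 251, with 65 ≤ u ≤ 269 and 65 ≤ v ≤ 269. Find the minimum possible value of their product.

For a fixed sum, uv is smallest when u and v are as far apart as possible.
The extreme feasible split is u = 65, v = 186, giving uv = 12090.

12090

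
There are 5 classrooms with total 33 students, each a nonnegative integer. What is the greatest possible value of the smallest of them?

If every one of the 5 were at least 7, the total would be at least 5 × 7 = 35 > 33.
Equality holds with 2 values of 6 and 3 values of 7.

6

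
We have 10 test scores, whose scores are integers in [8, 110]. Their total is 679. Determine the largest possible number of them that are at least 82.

If k of the values are ≥ 82, the total is ≥ 82k + 8(10 − k).
Setting 82k + 8(10 − k) ≤ 679 gives 74k ≤ 599, so k ≤ 8.
k = 8 is achieved by 8 values at 82 and 2 at 8, total 672; add 7 to one value (staying below 82) to reach 679.

8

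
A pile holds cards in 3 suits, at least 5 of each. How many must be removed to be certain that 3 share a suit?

In the worst case you draw 2 of each of the 3 suits: 3 × 2 = 6.
One more forces 3 of some suit, so 6 + 1 = 7.

7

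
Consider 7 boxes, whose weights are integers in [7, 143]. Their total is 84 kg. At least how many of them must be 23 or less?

5

If only k of them are at most 23, the other 7 − k are at least 24, so the total is at least (7 − k)·24 + k·7.
This is ≤ 84, so (7 − k)·24 + 7k ≤ 84, which gives k ≥ 5.
Exactly 5 works: 5 values at 7 and 2 at 24 total 83; raise one of the low values by 1 (still ≤ 23) to hit 84.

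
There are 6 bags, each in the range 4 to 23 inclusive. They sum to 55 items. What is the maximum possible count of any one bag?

To make one bag as large as possible, make the other 5 as small as possible.
The other 5 contribute at least 5 × 4 = 20, leaving at most 55 − 20 = 35.
But each bag is capped at 23, so the maximum is 23.
Achievable: one at 23 and the other 5 totalling 32, which fits since 5 × 4 ≤ 32 ≤ 5 × 23.

23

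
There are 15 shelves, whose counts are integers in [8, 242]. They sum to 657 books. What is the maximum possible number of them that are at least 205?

2

If k of the values are ≥ 205, the total is ≥ 205k + 8(15 − k).
Setting 205k + 8(15 − k) ≤ 657 gives 197k ≤ 537, so k ≤ 2.
k = 2 is achieved by 2 values at 205 and 13 at 8, total 514; add 143 to one value (staying below 205) to reach 657.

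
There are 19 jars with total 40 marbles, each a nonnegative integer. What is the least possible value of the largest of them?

3

The 19 values sum to 40, so their maximum is at least ⌈40/19⌉ = 3.
Equality holds with 2 values of 3 and 17 values of 2.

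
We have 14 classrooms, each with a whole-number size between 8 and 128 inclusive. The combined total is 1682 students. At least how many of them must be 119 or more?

3

Suppose at most 14 − j of them reach 119; then j values are ≤ 118 and the rest ≤ 128.
The total is then ≤ 118·j + 128·(14 − j) = 1792 − 10j. For this to be ≥ 1682 we need j ≤ 11, so at least 14 − 11 = 3 must reach 119.
Exactly 3 works: 3 values at 128 and 11 at 118 total 1682.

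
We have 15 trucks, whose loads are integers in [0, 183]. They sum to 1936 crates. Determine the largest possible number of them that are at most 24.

Each value at 24 or below falls at least 183 − 24 = 159 short of the ceiling 183.
The ceiling total is 15 × 183 = 2745, and we need 1936, so at most ⌊(2745 − 1936)/159⌋ = 5 can be that low.
k = 5 is achieved by 5 values at 24 and 10 at 183, total 1950; lower one of the 183's by 14 (still > 24) to reach 1936.

5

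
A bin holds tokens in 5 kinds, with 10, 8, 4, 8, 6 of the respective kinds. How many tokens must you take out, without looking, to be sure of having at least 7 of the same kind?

29

In the worst case you take as many as possible of each kind without reaching 7: 6 + 6 + 4 + 6 + 6 = 28.
The next one must give 7 of some kind, so 28 + 1 = 29.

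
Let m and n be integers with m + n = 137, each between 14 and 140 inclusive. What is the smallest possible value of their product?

Since m + n is fixed, pushing one of them to its bound minimizes the product.
The extreme feasible split is m = 14, n = 123, giving mn = 1722.

1722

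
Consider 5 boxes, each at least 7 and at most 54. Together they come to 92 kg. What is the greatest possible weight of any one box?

54

To make one box as large as possible, make the other 4 as small as possible.
The other 4 contribute at least 4 × 7 = 28, leaving at most 92 − 28 = 64.
But each box is capped at 54, so the maximum is 54.
Achievable: one at 54 and the other 4 totalling 38, which fits since 4 × 7 ≤ 38 ≤ 4 × 54.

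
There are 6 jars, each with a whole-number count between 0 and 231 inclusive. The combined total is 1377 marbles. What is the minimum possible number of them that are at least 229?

3

Suppose at most 6 − j of them reach 229; then j values are ≤ 228 and the rest ≤ 231.
The total is then ≤ 228·j + 231·(6 − j) = 1386 − 3j. For this to be ≥ 1377 we need j ≤ 3, so at least 6 − 3 = 3 must reach 229.
Exactly 3 works: 3 values at 231 and 3 at 228 total 1377.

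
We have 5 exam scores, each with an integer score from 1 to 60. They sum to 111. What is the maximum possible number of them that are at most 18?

4

Suppose k of them are at most 18. Those contribute at most 18 each and the rest at most 60 each.
So the total is at most 18k + 60(5 − k) = 300 − 42k. This must still be ≥ 111, so k ≤ 4.
k = 4 is achieved by 4 values at 18 and 1 at 60, total 132; lower one of the 60's by 21 (still > 18) to reach 111.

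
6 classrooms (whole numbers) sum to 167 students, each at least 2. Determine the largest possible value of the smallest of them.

If every one of the 6 were at least 28, the total would be at least 6 × 28 = 168 > 167.
Achievable: 1 of them at 27 and 5 at 28 total 167.

27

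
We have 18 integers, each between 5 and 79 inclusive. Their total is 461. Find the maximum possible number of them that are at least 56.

7

Suppose k of them are at least 56. Those contribute at least 56 each and the other 18 − k at least 5 each.
So the total is at least 56k + 5(18 − k) = 90 + 51k. This must be ≤ 461, giving k ≤ 7.
k = 7 is achieved by 7 values at 56 and 11 at 5, total 447; add 14 to one value (staying below 56) to reach 461.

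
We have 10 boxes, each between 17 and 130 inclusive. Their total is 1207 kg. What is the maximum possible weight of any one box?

130

To make one box as large as possible, make the other 9 as small as possible.
The other 9 contribute at least 9 × 17 = 153, leaving at most 1207 − 153 = 1054.
But each box is capped at 130, so the maximum is 130.
Achievable: one at 130 and the other 9 totalling 1077, which fits since 9 × 17 ≤ 1077 ≤ 9 × 130.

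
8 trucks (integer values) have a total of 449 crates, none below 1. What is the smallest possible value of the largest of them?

57

The 8 values sum to 449, so their maximum is at least ⌈449/8⌉ = 57.
Equality holds with 1 value of 57 and 7 values of 56.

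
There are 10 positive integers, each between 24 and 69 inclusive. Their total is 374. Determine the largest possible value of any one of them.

To make one integer as large as possible, make the other 9 as small as possible.
The other 9 contribute at least 9 × 24 = 216, leaving at most 374 − 216 = 158.
But each integer is capped at 69, so the maximum is 69.
Achievable: one at 69 and the other 9 totalling 305, which fits since 9 × 24 ≤ 305 ≤ 9 × 69.

69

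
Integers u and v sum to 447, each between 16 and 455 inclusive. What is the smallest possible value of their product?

6896

uv = u(447 − u) is concave in u, so over [16, 431] it is minimized at an endpoint.
At the endpoint u = 16, v = 447 − 16 = 431, so uv = 16 × 431 = 6896.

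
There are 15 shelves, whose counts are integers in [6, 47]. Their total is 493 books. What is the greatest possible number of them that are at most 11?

5

Each value at 11 or below falls at least 47 − 11 = 36 short of the ceiling 47.
The ceiling total is 15 × 47 = 705, and we need 493, so at most ⌊(705 − 493)/36⌋ = 5 can be that low.
k = 5 is achieved by 5 values at 11 and 10 at 47, total 525; lower one of the 47's by 32 (still > 11) to reach 493.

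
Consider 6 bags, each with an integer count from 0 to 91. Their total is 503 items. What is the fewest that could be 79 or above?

3

Suppose at most 6 − j of them reach 79; then j values are ≤ 78 and the rest ≤ 91.
The total is then ≤ 78·j + 91·(6 − j) = 546 − 13j. For this to be ≥ 503 we need j ≤ 3, so at least 6 − 3 = 3 must reach 79.
Exactly 3 works: 3 values at 91 and 3 at 78 total 507; lower one of the high values by 4 (still ≥ 79) to hit 503.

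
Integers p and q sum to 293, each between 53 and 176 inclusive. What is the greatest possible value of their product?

With p + q fixed, pq peaks when the two are closest together.
Taking p = 146 and q = 147 (both in [53, 176]) gives pq = 21462.

21462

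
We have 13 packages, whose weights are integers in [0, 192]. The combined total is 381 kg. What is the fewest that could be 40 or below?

4

Let j be the number exceeding 40. Then the total is ≥ 41·j + 0·(13 − j) = 0 + 41j.
So 41j ≤ 381 and j ≤ 9; hence at least 13 − 9 = 4 are ≤ 40.
Exactly 4 works: 4 values at 0 and 9 at 41 total 369; raise one of the low values by 12 (still ≤ 40) to hit 381.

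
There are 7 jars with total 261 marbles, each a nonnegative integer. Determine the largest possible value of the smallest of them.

37

The 7 values sum to 261, so their minimum is at most ⌊261/7⌋ = 37.
Achievable: 5 of them at 37 and 2 at 38 total 261.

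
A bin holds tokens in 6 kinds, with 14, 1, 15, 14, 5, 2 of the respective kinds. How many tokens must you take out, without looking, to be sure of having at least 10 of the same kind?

In the worst case you take as many as possible of each kind without reaching 10: 9 + 1 + 9 + 9 + 5 + 2 = 35.
The next one must give 10 of some kind, so 35 + 1 = 36.

36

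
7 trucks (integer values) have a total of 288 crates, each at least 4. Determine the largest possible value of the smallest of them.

41

The average is 288/7 < 42, so some value is ≤ 41.
Equality holds with 6 values of 41 and 1 value of 42.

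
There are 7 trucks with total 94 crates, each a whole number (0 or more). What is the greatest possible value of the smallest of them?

The 7 values sum to 94, so their minimum is at most ⌊94/7⌋ = 13.
Taking 4 copies of 13 and 3 copies of 14 gives exactly 94, so 13 is attained.

13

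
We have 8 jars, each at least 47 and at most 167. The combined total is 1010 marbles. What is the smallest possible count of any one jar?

47

To make one jar as small as possible, make the other 7 as large as possible.
The other 7 can take up 7 × 167 = 1169 ≥ 1010 − 47, so one jar can sit at its floor of 47.
Achievable: one at 47 and the other 7 totalling 963, which fits since 7 × 47 ≤ 963 ≤ 7 × 167.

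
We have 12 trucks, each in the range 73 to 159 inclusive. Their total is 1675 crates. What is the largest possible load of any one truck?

159

Maximizing one value means minimizing the remaining 11.
The other 11 contribute at least 11 × 73 = 803, leaving at most 1675 − 803 = 872.
But each truck is capped at 159, so the maximum is 159.
Achievable: one at 159 and the other 11 totalling 1516, which fits since 11 × 73 ≤ 1516 ≤ 11 × 159.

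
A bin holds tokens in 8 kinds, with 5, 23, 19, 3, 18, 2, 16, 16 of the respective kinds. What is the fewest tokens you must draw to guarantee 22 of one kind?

In the worst case you take as many as possible of each kind without reaching 22: 5 + 21 + 19 + 3 + 18 + 2 + 16 + 16 = 100.
The next one must give 22 of some kind, so 100 + 1 = 101.

101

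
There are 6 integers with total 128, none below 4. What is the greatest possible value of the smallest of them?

If every one of the 6 were at least 22, the total would be at least 6 × 22 = 132 > 128.
Taking 4 copies of 21 and 2 copies of 22 gives exactly 128, so 21 is attained.

21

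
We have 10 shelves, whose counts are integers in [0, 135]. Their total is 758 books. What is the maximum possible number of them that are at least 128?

With k values at 128 or above and the rest at least 0, the sum is at least 0 + 128k.
Since the sum is 758, we need 128k ≤ 758, i.e. k ≤ 5.
k = 5 is achieved by 5 values at 128 and 5 at 0, total 640; add 118 to one value (staying below 128) to reach 758.

5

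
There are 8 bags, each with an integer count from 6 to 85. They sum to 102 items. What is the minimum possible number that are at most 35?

7

Each value above 35 is at least 36, contributing at least 36 − 6 = 30 above the floor 6.
The sum exceeds the floor total 48 by 54, so at most ⌊54/30⌋ = 1 exceed 35, and at least 7 are ≤ 35.
Exactly 7 works: 7 values at 6 and 1 at 36 total 78; raise one of the low values by 24 (still ≤ 35) to hit 102.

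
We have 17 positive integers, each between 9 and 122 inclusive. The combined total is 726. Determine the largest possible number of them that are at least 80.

Suppose k of them are at least 80. Those contribute at least 80 each and the other 17 − k at least 9 each.
So the total is at least 80k + 9(17 − k) = 153 + 71k. This must be ≤ 726, giving k ≤ 8.
k = 8 is achieved by 8 values at 80 and 9 at 9, total 721; add 5 to one value (staying below 80) to reach 726.

8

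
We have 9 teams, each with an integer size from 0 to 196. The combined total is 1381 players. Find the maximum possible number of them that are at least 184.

7

Suppose k of them are at least 184. Those contribute at least 184 each and the other 9 − k at least 0 each.
So the total is at least 184k + 0(9 − k) = 0 + 184k. This must be ≤ 1381, giving k ≤ 7.
k = 7 is achieved by 7 values at 184 and 2 at 0, total 1288; add 93 to one value (staying below 184) to reach 1381.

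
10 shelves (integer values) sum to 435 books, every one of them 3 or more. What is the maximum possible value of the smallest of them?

The 10 values sum to 435, so their minimum is at most ⌊435/10⌋ = 43.
Equality holds with 5 values of 43 and 5 values of 44.

43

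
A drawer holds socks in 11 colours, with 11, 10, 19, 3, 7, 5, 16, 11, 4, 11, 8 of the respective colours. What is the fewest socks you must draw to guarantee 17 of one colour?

103

In the worst case you take as many as possible of each colour without reaching 17: 11 + 10 + 16 + 3 + 7 + 5 + 16 + 11 + 4 + 11 + 8 = 102.
The next one must give 17 of some colour, so 102 + 1 = 103.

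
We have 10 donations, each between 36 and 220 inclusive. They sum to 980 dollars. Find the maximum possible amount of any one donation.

220

Maximizing one value means minimizing the remaining 9.
The other 9 contribute at least 9 × 36 = 324, leaving at most 980 − 324 = 656.
But each donation is capped at 220, so the maximum is 220.
Achievable: one at 220 and the other 9 totalling 760, which fits since 9 × 36 ≤ 760 ≤ 9 × 220.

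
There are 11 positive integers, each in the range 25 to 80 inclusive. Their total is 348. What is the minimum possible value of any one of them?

Minimizing one value means maximizing the remaining 10.
The other 10 can take up 10 × 80 = 800 ≥ 348 − 25, so one integer can sit at its floor of 25.
Achievable: one at 25 and the other 10 totalling 323, which fits since 10 × 25 ≤ 323 ≤ 10 × 80.

25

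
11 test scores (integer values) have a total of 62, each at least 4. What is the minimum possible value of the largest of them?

If every one of the 11 were at most 5, the total would be at most 11 × 5 = 55 < 62.
Achievable: 7 of them at 6 and 4 at 5 total 62.

6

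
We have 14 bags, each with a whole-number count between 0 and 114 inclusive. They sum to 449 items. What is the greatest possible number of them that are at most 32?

13

Each value at 32 or below falls at least 114 − 32 = 82 short of the ceiling 114.
The ceiling total is 14 × 114 = 1596, and we need 449, so at most ⌊(1596 − 449)/82⌋ = 13 can be that low.
k = 13 is achieved by 13 values at 32 and 1 at 114, total 530; lower one of the 114's by 81 (still > 32) to reach 449.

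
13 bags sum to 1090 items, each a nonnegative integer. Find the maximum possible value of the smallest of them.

The average is 1090/13 < 84, so some value is ≤ 83.
Equality holds with 2 values of 83 and 11 values of 84.

83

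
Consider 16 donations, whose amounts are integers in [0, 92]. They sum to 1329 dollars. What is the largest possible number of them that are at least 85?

15

If k of the values are ≥ 85, the total is ≥ 85k + 0(16 − k).
Setting 85k + 0(16 − k) ≤ 1329 gives 85k ≤ 1329, so k ≤ 15.
k = 15 is achieved by 15 values at 85 and 1 at 0, total 1275; add 54 to one value (staying below 85) to reach 1329.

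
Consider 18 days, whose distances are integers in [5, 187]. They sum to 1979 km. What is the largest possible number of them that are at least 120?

Suppose k of them are at least 120. Those contribute at least 120 each and the other 18 − k at least 5 each.
So the total is at least 120k + 5(18 − k) = 90 + 115k. This must be ≤ 1979, giving k ≤ 16.
k = 16 is achieved by 16 values at 120 and 2 at 5, total 1930; add 49 to one value (staying below 120) to reach 1979.

16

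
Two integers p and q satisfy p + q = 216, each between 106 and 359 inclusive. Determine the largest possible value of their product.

For a fixed sum, the product pq is largest when p and q are as close as possible.
Taking p = 108 and q = 108 (both in [106, 359]) gives pq = 11664.

11664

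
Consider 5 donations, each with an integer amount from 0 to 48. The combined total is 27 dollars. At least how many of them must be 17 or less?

Each value above 17 is at least 18, contributing at least 18 − 0 = 18 above the floor 0.
The sum exceeds the floor total 0 by 27, so at most ⌊27/18⌋ = 1 exceed 17, and at least 4 are ≤ 17.
Exactly 4 works: 4 values at 0 and 1 at 18 total 18; raise one of the low values by 9 (still ≤ 17) to hit 27.

4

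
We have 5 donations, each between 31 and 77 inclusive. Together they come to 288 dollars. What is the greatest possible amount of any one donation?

77

To make one donation as large as possible, make the other 4 as small as possible.
The other 4 contribute at least 4 × 31 = 124, leaving at most 288 − 124 = 164.
But each donation is capped at 77, so the maximum is 77.
Achievable: one at 77 and the other 4 totalling 211, which fits since 4 × 31 ≤ 211 ≤ 4 × 77.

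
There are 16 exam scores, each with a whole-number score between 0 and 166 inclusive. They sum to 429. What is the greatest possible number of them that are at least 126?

3

Suppose k of them are at least 126. Those contribute at least 126 each and the other 16 − k at least 0 each.
So the total is at least 126k + 0(16 − k) = 0 + 126k. This must be ≤ 429, giving k ≤ 3.
k = 3 is achieved by 3 values at 126 and 13 at 0, total 378; add 51 to one value (staying below 126) to reach 429.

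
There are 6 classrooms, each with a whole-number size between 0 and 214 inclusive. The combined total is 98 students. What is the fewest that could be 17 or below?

Each value above 17 is at least 18, contributing at least 18 − 0 = 18 above the floor 0.
The sum exceeds the floor total 0 by 98, so at most ⌊98/18⌋ = 5 exceed 17, and at least 1 are ≤ 17.
Exactly 1 works: 1 value at 0 and 5 at 18 total 90; raise one of the low values by 8 (still ≤ 17) to hit 98.

1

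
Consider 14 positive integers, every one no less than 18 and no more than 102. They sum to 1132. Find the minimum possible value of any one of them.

18

To make one integer as small as possible, make the other 13 as large as possible.
The other 13 can take up 13 × 102 = 1326 ≥ 1132 − 18, so one integer can sit at its floor of 18.
Achievable: one at 18 and the other 13 totalling 1114, which fits since 13 × 18 ≤ 1114 ≤ 13 × 102.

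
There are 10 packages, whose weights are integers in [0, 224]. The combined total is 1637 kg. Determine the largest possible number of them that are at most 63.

3

Each value at 63 or below falls at least 224 − 63 = 161 short of the ceiling 224.
The ceiling total is 10 × 224 = 2240, and we need 1637, so at most ⌊(2240 − 1637)/161⌋ = 3 can be that low.
k = 3 is achieved by 3 values at 63 and 7 at 224, total 1757; lower one of the 224's by 120 (still > 63) to reach 1637.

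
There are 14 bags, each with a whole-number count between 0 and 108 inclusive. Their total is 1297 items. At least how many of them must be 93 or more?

1

Each value short of 93 is at most 92, costing at least 108 − 92 = 16 against the maximum total of 1512.
We can afford to lose at most 1512 − 1297 = 215, so at most ⌊215/16⌋ = 13 fall short, and at least 1 are ≥ 93.
Exactly 1 works: 1 value at 108 and 13 at 92 total 1304; lower one of the high values by 7 (still ≥ 93) to hit 1297.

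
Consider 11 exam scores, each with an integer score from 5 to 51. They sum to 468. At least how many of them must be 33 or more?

Suppose at most 11 − j of them reach 33; then j values are ≤ 32 and the rest ≤ 51.
The total is then ≤ 32·j + 51·(11 − j) = 561 − 19j. For this to be ≥ 468 we need j ≤ 4, so at least 11 − 4 = 7 must reach 33.
Exactly 7 works: 7 values at 51 and 4 at 32 total 485; lower one of the high values by 17 (still ≥ 33) to hit 468.

7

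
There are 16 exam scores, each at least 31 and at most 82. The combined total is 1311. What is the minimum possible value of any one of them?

81

Minimizing one value means maximizing the remaining 15.
The other 15 contribute at most 15 × 82 = 1230, leaving at least 1311 − 1230 = 81.
Since 81 ≥ 31, this is achievable: one at 81 and 15 at 82.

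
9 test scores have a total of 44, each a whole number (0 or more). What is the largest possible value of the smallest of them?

4

The 9 values sum to 44, so their minimum is at most ⌊44/9⌋ = 4.
Taking 1 copy of 4 and 8 copies of 5 gives exactly 44, so 4 is attained.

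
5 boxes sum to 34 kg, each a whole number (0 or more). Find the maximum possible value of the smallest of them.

The average is 34/5 < 7, so some value is ≤ 6.
Equality holds with 1 value of 6 and 4 values of 7.

6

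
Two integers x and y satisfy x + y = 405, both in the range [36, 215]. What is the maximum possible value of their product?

41006

For a fixed sum, the product xy is largest when x and y are as close as possible.
Taking x = 202 and y = 203 (both in [36, 215]) gives xy = 41006.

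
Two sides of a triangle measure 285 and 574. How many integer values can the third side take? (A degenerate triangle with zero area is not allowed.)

The triangle inequality gives |285 − 574| < c < 285 + 574, i.e. 289 < c < 859.
So c can be any integer from 290 to 858: 569 values.

569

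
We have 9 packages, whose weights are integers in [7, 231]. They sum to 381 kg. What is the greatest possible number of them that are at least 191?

With k values at 191 or above and the rest at least 7, the sum is at least 63 + 184k.
Since the sum is 381, we need 184k ≤ 318, i.e. k ≤ 1.
k = 1 is achieved by 1 value at 191 and 8 at 7, total 247; add 134 to one value (staying below 191) to reach 381.

1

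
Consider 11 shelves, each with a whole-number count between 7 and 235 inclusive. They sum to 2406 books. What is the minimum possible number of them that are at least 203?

6

If only k of them are at least 203, the other 11 − k are at most 202, so the total is at most k·235 + (11 − k)·202.
This must reach 2406, so k·235 + (11 − k)·202 ≥ 2406, giving k ≥ 6.
Exactly 6 works: 6 values at 235 and 5 at 202 total 2420; lower one of the high values by 14 (still ≥ 203) to hit 2406.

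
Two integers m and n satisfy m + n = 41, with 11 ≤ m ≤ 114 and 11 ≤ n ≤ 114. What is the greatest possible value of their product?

420

With m + n fixed, mn peaks when the two are closest together.
Taking m = 20 and n = 21 (both in [11, 114]) gives mn = 420.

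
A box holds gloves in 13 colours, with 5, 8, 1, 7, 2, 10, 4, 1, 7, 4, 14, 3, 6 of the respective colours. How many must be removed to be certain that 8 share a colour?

In the worst case you take as many as possible of each colour without reaching 8: 5 + 7 + 1 + 7 + 2 + 7 + 4 + 1 + 7 + 4 + 7 + 3 + 6 = 61.
The next one must give 8 of some colour, so 61 + 1 = 62.

62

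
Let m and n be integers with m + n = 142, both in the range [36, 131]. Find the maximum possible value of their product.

5041

For a fixed sum, the product mn is largest when m and n are as close as possible.
Taking m = 71 and n = 71 (both in [36, 131]) gives mn = 5041.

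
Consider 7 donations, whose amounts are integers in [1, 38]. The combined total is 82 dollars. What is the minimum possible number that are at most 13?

2

Each value above 13 is at least 14, contributing at least 14 − 1 = 13 above the floor 1.
The sum exceeds the floor total 7 by 75, so at most ⌊75/13⌋ = 5 exceed 13, and at least 2 are ≤ 13.
Exactly 2 works: 2 values at 1 and 5 at 14 total 72; raise one of the low values by 10 (still ≤ 13) to hit 82.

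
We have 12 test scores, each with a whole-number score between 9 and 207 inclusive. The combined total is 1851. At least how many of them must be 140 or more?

If only k of them are at least 140, the other 12 − k are at most 139, so the total is at most k·207 + (12 − k)·139.
This must reach 1851, so k·207 + (12 − k)·139 ≥ 1851, giving k ≥ 3.
Exactly 3 works: 3 values at 207 and 9 at 139 total 1872; lower one of the high values by 21 (still ≥ 140) to hit 1851.

3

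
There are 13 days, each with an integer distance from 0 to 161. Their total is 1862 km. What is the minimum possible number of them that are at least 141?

2

If only k of them are at least 141, the other 13 − k are at most 140, so the total is at most k·161 + (13 − k)·140.
This must reach 1862, so k·161 + (13 − k)·140 ≥ 1862, giving k ≥ 2.
Exactly 2 works: 2 values at 161 and 11 at 140 total 1862.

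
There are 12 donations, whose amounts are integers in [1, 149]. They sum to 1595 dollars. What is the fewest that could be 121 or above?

Each value short of 121 is at most 120, costing at least 149 − 120 = 29 against the maximum total of 1788.
We can afford to lose at most 1788 − 1595 = 193, so at most ⌊193/29⌋ = 6 fall short, and at least 6 are ≥ 121.
Exactly 6 works: 6 values at 149 and 6 at 120 total 1614; lower one of the high values by 19 (still ≥ 121) to hit 1595.

6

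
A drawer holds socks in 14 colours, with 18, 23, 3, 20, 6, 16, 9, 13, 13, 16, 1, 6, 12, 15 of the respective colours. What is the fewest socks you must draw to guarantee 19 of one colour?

In the worst case you take as many as possible of each colour without reaching 19: 18 + 18 + 3 + 18 + 6 + 16 + 9 + 13 + 13 + 16 + 1 + 6 + 12 + 15 = 164.
The next one must give 19 of some colour, so 164 + 1 = 165.

165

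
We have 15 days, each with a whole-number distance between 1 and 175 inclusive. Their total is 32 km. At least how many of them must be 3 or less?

Each value above 3 is at least 4, contributing at least 4 − 1 = 3 above the floor 1.
The sum exceeds the floor total 15 by 17, so at most ⌊17/3⌋ = 5 exceed 3, and at least 10 are ≤ 3.
Exactly 10 works: 10 values at 1 and 5 at 4 total 30; raise one of the low values by 2 (still ≤ 3) to hit 32.

10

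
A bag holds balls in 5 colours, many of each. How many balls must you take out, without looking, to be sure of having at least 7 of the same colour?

31

You could draw 6 of every colour without reaching 7 of any — 30 in all.
One more forces 7 of some colour, so 30 + 1 = 31.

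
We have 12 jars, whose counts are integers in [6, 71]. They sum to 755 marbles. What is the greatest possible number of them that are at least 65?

11

Suppose k of them are at least 65. Those contribute at least 65 each and the other 12 − k at least 6 each.
So the total is at least 65k + 6(12 − k) = 72 + 59k. This must be ≤ 755, giving k ≤ 11.
k = 11 is achieved by 11 values at 65 and 1 at 6, total 721; add 34 to one value (staying below 65) to reach 755.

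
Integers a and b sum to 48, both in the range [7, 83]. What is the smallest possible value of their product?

287

ab = a(48 − a) is concave in a, so over [7, 41] it is minimized at an endpoint.
The extreme feasible split is a = 7, b = 41, giving ab = 287.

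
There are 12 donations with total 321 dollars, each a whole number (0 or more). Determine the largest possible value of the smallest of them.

26

The average is 321/12 < 27, so some value is ≤ 26.
Achievable: 3 of them at 26 and 9 at 27 total 321.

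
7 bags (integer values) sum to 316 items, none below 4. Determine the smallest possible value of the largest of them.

46

The average is 316/7 > 45, so not all 7 can be 45 or less; the largest is ≥ 46.
Achievable: 1 of them at 46 and 6 at 45 total 316.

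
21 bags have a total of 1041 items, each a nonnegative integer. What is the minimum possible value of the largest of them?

If every one of the 21 were at most 49, the total would be at most 21 × 49 = 1029 < 1041.
Achievable: 12 of them at 50 and 9 at 49 total 1041.

50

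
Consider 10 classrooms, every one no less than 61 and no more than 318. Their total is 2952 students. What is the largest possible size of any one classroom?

318

To make one classroom as large as possible, make the other 9 as small as possible.
The other 9 contribute at least 9 × 61 = 549, leaving at most 2952 − 549 = 2403.
But each classroom is capped at 318, so the maximum is 318.
Achievable: one at 318 and the other 9 totalling 2634, which fits since 9 × 61 ≤ 2634 ≤ 9 × 318.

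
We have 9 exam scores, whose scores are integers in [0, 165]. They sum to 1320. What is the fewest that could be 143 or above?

Each value short of 143 is at most 142, costing at least 165 − 142 = 23 against the maximum total of 1485.
We can afford to lose at most 1485 − 1320 = 165, so at most ⌊165/23⌋ = 7 fall short, and at least 2 are ≥ 143.
Exactly 2 works: 2 values at 165 and 7 at 142 total 1324; lower one of the high values by 4 (still ≥ 143) to hit 1320.

2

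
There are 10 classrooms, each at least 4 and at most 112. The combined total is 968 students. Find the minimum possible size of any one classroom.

Minimizing one value means maximizing the remaining 9.
The other 9 can take up 9 × 112 = 1008 ≥ 968 − 4, so one classroom can sit at its floor of 4.
Achievable: one at 4 and the other 9 totalling 964, which fits since 9 × 4 ≤ 964 ≤ 9 × 112.

4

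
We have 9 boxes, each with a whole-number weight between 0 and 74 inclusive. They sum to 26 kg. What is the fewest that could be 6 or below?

6

If only k of them are at most 6, the other 9 − k are at least 7, so the total is at least (9 − k)·7 + k·0.
This is ≤ 26, so (9 − k)·7 + 0k ≤ 26, which gives k ≥ 6.
Exactly 6 works: 6 values at 0 and 3 at 7 total 21; raise one of the low values by 5 (still ≤ 6) to hit 26.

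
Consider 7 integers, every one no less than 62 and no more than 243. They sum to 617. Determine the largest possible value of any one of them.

243

To make one integer as large as possible, make the other 6 as small as possible.
The other 6 contribute at least 6 × 62 = 372, leaving at most 617 − 372 = 245.
But each integer is capped at 243, so the maximum is 243.
Achievable: one at 243 and the other 6 totalling 374, which fits since 6 × 62 ≤ 374 ≤ 6 × 243.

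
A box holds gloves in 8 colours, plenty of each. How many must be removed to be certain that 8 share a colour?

In the worst case you draw 7 of each of the 8 colours: 8 × 7 = 56.
One more forces 8 of some colour, so 56 + 1 = 57.

57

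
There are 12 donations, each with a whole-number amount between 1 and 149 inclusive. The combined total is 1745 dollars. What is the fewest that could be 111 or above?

Suppose at most 12 − j of them reach 111; then j values are ≤ 110 and the rest ≤ 149.
The total is then ≤ 110·j + 149·(12 − j) = 1788 − 39j. For this to be ≥ 1745 we need j ≤ 1, so at least 12 − 1 = 11 must reach 111.
Exactly 11 works: 11 values at 149 and 1 at 110 total 1749; lower one of the high values by 4 (still ≥ 111) to hit 1745.

11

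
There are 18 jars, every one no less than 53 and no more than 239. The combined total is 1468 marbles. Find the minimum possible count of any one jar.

53

Minimizing one value means maximizing the remaining 17.
The other 17 can take up 17 × 239 = 4063 ≥ 1468 − 53, so one jar can sit at its floor of 53.
Achievable: one at 53 and the other 17 totalling 1415, which fits since 17 × 53 ≤ 1415 ≤ 17 × 239.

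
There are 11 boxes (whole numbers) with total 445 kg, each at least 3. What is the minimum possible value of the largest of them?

The 11 values sum to 445, so their maximum is at least ⌈445/11⌉ = 41.
Taking 6 copies of 40 and 5 copies of 41 gives exactly 445, so 41 is attained.

41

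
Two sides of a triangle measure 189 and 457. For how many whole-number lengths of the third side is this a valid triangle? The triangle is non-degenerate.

377

The triangle inequality gives |189 − 457| < c < 189 + 457, i.e. 268 < c < 646.
So c can be any integer from 269 to 645: 377 values.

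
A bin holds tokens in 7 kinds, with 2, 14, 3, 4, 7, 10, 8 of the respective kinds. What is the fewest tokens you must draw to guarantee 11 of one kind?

In the worst case you take as many as possible of each kind without reaching 11: 2 + 10 + 3 + 4 + 7 + 10 + 8 = 44.
The next one must give 11 of some kind, so 44 + 1 = 45.

45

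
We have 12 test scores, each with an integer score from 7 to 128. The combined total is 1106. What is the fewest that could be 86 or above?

2

Suppose at most 12 − j of them reach 86; then j values are ≤ 85 and the rest ≤ 128.
The total is then ≤ 85·j + 128·(12 − j) = 1536 − 43j. For this to be ≥ 1106 we need j ≤ 10, so at least 12 − 10 = 2 must reach 86.
Exactly 2 works: 2 values at 128 and 10 at 85 total 1106.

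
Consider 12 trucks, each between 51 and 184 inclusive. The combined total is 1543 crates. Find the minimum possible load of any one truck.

51

To make one truck as small as possible, make the other 11 as large as possible.
The other 11 can take up 11 × 184 = 2024 ≥ 1543 − 51, so one truck can sit at its floor of 51.
Achievable: one at 51 and the other 11 totalling 1492, which fits since 11 × 51 ≤ 1492 ≤ 11 × 184.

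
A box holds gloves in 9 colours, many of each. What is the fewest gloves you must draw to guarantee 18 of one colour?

In the worst case you draw 17 of each of the 9 colours: 9 × 17 = 153.
One more forces 18 of some colour, so 153 + 1 = 154.

154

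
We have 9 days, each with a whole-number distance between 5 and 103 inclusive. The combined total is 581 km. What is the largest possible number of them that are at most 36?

5

Each value at 36 or below falls at least 103 − 36 = 67 short of the ceiling 103.
The ceiling total is 9 × 103 = 927, and we need 581, so at most ⌊(927 − 581)/67⌋ = 5 can be that low.
k = 5 is achieved by 5 values at 36 and 4 at 103, total 592; lower one of the 103's by 11 (still > 36) to reach 581.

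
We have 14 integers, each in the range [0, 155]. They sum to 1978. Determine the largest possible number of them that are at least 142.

With k values at 142 or above and the rest at least 0, the sum is at least 0 + 142k.
Since the sum is 1978, we need 142k ≤ 1978, i.e. k ≤ 13.
k = 13 is achieved by 13 values at 142 and 1 at 0, total 1846; add 132 to one value (staying below 142) to reach 1978.

13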